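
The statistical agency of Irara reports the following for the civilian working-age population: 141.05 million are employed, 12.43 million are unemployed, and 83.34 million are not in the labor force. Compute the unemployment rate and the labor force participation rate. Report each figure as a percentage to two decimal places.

Labor force = employed + unemployed = 141.05 + 12.43 = 153.48 million.
Working-age population = 153.48 + 83.34 = 236.82 million.
Unemployment rate = 12.43 / 153.48 = 8.10%.
Labor force participation rate = 153.48 / 236.82 = 64.81%.

Unemployment rate ≈ 8.10%; labor force participation rate ≈ 64.81%.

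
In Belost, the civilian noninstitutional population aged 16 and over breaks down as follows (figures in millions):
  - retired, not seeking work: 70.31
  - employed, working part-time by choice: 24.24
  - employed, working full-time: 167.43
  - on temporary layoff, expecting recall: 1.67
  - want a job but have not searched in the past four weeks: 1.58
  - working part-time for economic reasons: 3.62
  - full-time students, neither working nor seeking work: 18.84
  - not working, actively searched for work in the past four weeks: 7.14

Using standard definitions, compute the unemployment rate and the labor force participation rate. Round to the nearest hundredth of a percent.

Employed = 24.24 + 167.43 + 3.62 = 195.29 million (anyone who worked, including part-time for economic reasons, counts as employed).
Unemployed = 1.67 + 7.14 = 8.81 million (jobless and actively searching, or on temporary layoff).
Labor force = 195.29 + 8.81 = 204.10 million.
Not in labor force = 70.31 + 1.58 + 18.84 = 90.73 million (those not working and not actively searching are outside the labor force — including those who want a job but have given up searching).
Civilian working-age population = 204.10 + 90.73 = 294.83 million.
Unemployment rate = 8.81 / 204.10 = 4.32%.
Labor force participation rate = 204.10 / 294.83 = 69.23%.

Unemployment rate ≈ 4.32%; labor force participation rate ≈ 69.23%.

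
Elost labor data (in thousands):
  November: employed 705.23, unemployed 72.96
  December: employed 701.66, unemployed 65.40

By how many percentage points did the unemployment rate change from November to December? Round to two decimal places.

November: labor force = 705.23 + 72.96 = 778.19; u = 72.96/778.19 = 9.38%.
December: labor force = 701.66 + 65.40 = 767.06; u = 65.40/767.06 = 8.53%.
Change = 8.53% − 9.38% = −0.85 pp.

The unemployment rate changed by −0.85 percentage points.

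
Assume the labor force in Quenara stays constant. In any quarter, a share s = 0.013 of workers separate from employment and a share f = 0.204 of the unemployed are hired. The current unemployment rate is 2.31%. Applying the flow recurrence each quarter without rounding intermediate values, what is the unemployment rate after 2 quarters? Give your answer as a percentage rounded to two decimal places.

With a fixed labor force, u_{t+1} = u_t + s·(1−u_t) − f·u_t = u_t·(1−s−f) + s.
Here 1−s−f = 0.783 and s = 0.013.
u_1 = 0.023100 × 0.783 + 0.013 = 0.031087.
u_2 = 0.031087 × 0.783 + 0.013 = 0.037341.

Unemployment rate after two quarters ≈ 3.73%.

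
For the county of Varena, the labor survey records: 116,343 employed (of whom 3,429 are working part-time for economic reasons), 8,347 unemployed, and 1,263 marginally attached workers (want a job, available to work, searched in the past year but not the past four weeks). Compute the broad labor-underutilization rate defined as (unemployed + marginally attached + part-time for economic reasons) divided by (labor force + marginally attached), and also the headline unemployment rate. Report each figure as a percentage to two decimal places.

Labor force = 116,343 + 8,347 = 124,690.
Numerator = 8,347 + 1,263 + 3,429 = 13,039.
Denominator = 124,690 + 1,263 = 125,953.
Broad rate = 13,039 / 125,953 = 10.35%.
Headline unemployment rate = 8,347 / 124,690 = 6.69%.

Broad underutilization rate ≈ 10.35%; headline unemployment rate ≈ 6.69%.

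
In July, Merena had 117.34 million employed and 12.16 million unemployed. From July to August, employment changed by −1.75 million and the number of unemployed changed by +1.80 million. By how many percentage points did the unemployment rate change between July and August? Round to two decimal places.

July: labor force = 117.34 + 12.16 = 129.50; u = 12.16/129.50 = 9.39%.
August: labor force = 115.59 + 13.96 = 129.55; u = 13.96/129.55 = 10.78%.
Change = 10.78% − 9.39% = +1.39 pp.

The unemployment rate changed by +1.39 percentage points.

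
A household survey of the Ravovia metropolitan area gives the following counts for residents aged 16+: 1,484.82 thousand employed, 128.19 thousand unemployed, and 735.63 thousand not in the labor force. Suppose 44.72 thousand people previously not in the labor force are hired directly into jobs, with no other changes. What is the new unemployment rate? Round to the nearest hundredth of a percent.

Initially, labor force = 1,484.82 + 128.19 = 1,613.01 thousand, so u = 128.19/1,613.01 = 7.95%.
After the change, employed and labor force both rise by 44.72; unemployed unchanged → E = 1,529.54, U = 128.19, labor force = 1,657.73 thousand.
New unemployment rate = 128.19 / 1,657.73 = 7.73%.

New unemployment rate ≈ 7.73%.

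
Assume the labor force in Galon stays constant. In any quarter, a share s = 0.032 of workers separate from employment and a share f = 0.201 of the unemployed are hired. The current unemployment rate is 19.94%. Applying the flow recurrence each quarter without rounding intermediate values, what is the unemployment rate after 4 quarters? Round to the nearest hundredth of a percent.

With a fixed labor force, u_{t+1} = u_t + s·(1−u_t) − f·u_t = u_t·(1−s−f) + s.
Here 1−s−f = 0.767 and s = 0.032.
u_1 = 0.199400 × 0.767 + 0.032 = 0.184940.
u_2 = 0.184940 × 0.767 + 0.032 = 0.173849.
u_3 = 0.173849 × 0.767 + 0.032 = 0.165342.
u_4 = 0.165342 × 0.767 + 0.032 = 0.158817.

Unemployment rate after four quarters ≈ 15.88%.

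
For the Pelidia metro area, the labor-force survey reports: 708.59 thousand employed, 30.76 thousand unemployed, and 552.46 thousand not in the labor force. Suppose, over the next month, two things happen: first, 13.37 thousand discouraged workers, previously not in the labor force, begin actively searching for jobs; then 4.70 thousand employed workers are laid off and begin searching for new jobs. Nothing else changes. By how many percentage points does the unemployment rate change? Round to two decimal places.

Initially, labor force = 708.59 + 30.76 = 739.35 thousand, so u = 30.76/739.35 = 4.16%.
After the first change, unemployed and labor force both rise by 13.37 → E = 708.59, U = 44.13, labor force = 752.72 thousand.
After the second change, employed falls and unemployed rises by 4.70; labor force unchanged → E = 703.89, U = 48.83, labor force = 752.72 thousand.
New unemployment rate = 48.83 / 752.72 = 6.49%.
Change = 6.49% − 4.16% = +2.33 percentage points.

The unemployment rate changes by +2.33 percentage points.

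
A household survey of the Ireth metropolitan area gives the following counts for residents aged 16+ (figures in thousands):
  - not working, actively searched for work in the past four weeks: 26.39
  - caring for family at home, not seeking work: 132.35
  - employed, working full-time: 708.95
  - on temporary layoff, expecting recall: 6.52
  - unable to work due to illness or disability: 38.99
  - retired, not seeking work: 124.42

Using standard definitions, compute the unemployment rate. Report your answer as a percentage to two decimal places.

Employed = 708.95 thousand.
Unemployed = 26.39 + 6.52 = 32.91 thousand (jobless and actively searching, or on temporary layoff).
Labor force = 708.95 + 32.91 = 741.86 thousand.
Unemployment rate = 32.91 / 741.86 = 4.44%.

Unemployment rate ≈ 4.44%.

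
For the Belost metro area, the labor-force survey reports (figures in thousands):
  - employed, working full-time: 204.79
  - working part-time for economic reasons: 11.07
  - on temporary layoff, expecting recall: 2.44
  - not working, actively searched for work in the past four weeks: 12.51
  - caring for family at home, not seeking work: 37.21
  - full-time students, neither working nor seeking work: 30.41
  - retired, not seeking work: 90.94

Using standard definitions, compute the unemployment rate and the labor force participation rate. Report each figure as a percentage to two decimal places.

Unemployment rate ≈ 6.48%; labor force participation rate ≈ 59.28%.

Employed = 204.79 + 11.07 = 215.86 thousand (anyone who worked, including part-time for economic reasons, counts as employed).
Unemployed = 2.44 + 12.51 = 14.95 thousand (jobless and actively searching, or on temporary layoff).
Labor force = 215.86 + 14.95 = 230.81 thousand.
Not in labor force = 37.21 + 30.41 + 90.94 = 158.56 thousand (those not working and not actively searching are outside the labor force).
Civilian working-age population = 230.81 + 158.56 = 389.37 thousand.
Unemployment rate = 14.95 / 230.81 = 6.48%.
Labor force participation rate = 230.81 / 389.37 = 59.28%.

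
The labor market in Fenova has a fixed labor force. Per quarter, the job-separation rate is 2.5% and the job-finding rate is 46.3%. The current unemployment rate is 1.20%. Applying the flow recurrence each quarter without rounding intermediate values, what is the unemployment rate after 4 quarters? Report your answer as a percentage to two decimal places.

Unemployment rate after four quarters ≈ 4.85%.

With a fixed labor force, u_{t+1} = u_t + s·(1−u_t) − f·u_t = u_t·(1−s−f) + s.
Here 1−s−f = 0.512 and s = 0.025.
u_1 = 0.012000 × 0.512 + 0.025 = 0.031144.
u_2 = 0.031144 × 0.512 + 0.025 = 0.040946.
u_3 = 0.040946 × 0.512 + 0.025 = 0.045964.
u_4 = 0.045964 × 0.512 + 0.025 = 0.048534.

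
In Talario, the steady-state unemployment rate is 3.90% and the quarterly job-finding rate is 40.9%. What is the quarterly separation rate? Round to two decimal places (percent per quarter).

Separation rate ≈ 1.66% per quarter.

From u* = s/(s+f): s = u·f/(1−u).
s = 0.0390 × 40.9 / (1 − 0.0390) = 1.5951 / 0.9610 ≈ 1.66% per quarter.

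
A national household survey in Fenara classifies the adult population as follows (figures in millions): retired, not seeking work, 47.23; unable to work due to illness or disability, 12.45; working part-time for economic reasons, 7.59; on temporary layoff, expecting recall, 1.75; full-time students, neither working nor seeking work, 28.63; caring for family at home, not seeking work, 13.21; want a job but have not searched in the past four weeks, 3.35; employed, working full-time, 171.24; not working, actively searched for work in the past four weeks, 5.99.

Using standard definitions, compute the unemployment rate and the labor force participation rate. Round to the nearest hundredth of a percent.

Unemployment rate ≈ 4.15%; labor force participation rate ≈ 64.02%.

Employed = 7.59 + 171.24 = 178.83 million (anyone who worked, including part-time for economic reasons, counts as employed).
Unemployed = 1.75 + 5.99 = 7.74 million (jobless and actively searching, or on temporary layoff).
Labor force = 178.83 + 7.74 = 186.57 million.
Not in labor force = 47.23 + 12.45 + 28.63 + 13.21 + 3.35 = 104.87 million (those not working and not actively searching are outside the labor force — including those who want a job but have given up searching).
Civilian working-age population = 186.57 + 104.87 = 291.44 million.
Unemployment rate = 7.74 / 186.57 = 4.15%.
Labor force participation rate = 186.57 / 291.44 = 64.02%.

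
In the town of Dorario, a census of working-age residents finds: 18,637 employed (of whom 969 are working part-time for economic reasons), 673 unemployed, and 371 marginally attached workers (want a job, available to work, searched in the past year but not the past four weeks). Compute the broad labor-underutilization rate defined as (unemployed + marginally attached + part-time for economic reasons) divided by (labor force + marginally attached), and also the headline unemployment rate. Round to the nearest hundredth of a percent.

Labor force = 18,637 + 673 = 19,310.
Numerator = 673 + 371 + 969 = 2,013.
Denominator = 19,310 + 371 = 19,681.
Broad rate = 2,013 / 19,681 = 10.23%.
Headline unemployment rate = 673 / 19,310 = 3.49%.

Broad underutilization rate ≈ 10.23%; headline unemployment rate ≈ 3.49%.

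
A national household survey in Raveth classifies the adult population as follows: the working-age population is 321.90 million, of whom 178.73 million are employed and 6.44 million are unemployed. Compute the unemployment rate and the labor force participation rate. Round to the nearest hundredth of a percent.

Unemployment rate ≈ 3.48%; labor force participation rate ≈ 57.52%.

Labor force = employed + unemployed = 178.73 + 6.44 = 185.17 million.
Unemployment rate = 6.44 / 185.17 = 3.48%.
Labor force participation rate = 185.17 / 321.90 = 57.52%.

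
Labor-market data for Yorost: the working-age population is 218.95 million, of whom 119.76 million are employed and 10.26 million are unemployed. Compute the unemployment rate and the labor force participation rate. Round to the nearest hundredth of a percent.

Labor force = employed + unemployed = 119.76 + 10.26 = 130.02 million.
Unemployment rate = 10.26 / 130.02 = 7.89%.
Labor force participation rate = 130.02 / 218.95 = 59.38%.

Unemployment rate ≈ 7.89%; labor force participation rate ≈ 59.38%.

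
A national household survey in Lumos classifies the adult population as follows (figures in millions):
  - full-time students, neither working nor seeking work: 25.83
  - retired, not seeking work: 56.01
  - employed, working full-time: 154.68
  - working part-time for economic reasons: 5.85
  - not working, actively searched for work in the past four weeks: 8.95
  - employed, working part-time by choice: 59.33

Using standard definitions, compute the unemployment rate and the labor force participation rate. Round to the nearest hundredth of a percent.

Employed = 154.68 + 5.85 + 59.33 = 219.86 million (anyone who worked, including part-time for economic reasons, counts as employed).
Unemployed = 8.95 million.
Labor force = 219.86 + 8.95 = 228.81 million.
Not in labor force = 25.83 + 56.01 = 81.84 million (those not working and not actively searching are outside the labor force).
Civilian working-age population = 228.81 + 81.84 = 310.65 million.
Unemployment rate = 8.95 / 228.81 = 3.91%.
Labor force participation rate = 228.81 / 310.65 = 73.66%.

Unemployment rate ≈ 3.91%; labor force participation rate ≈ 73.66%.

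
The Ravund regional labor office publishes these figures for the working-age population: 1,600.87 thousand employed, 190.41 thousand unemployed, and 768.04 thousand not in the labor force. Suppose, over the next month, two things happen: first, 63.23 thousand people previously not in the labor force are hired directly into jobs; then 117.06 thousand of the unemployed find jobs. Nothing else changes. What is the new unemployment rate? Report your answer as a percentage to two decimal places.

Initially, labor force = 1,600.87 + 190.41 = 1,791.28 thousand, so u = 190.41/1,791.28 = 10.63%.
After the first change, employed and labor force both rise by 63.23; unemployed unchanged → E = 1,664.10, U = 190.41, labor force = 1,854.51 thousand.
After the second change, unemployed falls and employed rises by 117.06; labor force unchanged → E = 1,781.16, U = 73.35, labor force = 1,854.51 thousand.
New unemployment rate = 73.35 / 1,854.51 = 3.96%.

New unemployment rate ≈ 3.96%.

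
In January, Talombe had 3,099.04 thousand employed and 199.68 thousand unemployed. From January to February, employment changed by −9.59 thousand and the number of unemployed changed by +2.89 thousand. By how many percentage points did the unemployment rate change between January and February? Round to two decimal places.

The unemployment rate changed by +0.10 percentage points.

January: labor force = 3,099.04 + 199.68 = 3,298.72; u = 199.68/3,298.72 = 6.05%.
February: labor force = 3,089.45 + 202.57 = 3,292.02; u = 202.57/3,292.02 = 6.15%.
Change = 6.15% − 6.05% = +0.10 pp.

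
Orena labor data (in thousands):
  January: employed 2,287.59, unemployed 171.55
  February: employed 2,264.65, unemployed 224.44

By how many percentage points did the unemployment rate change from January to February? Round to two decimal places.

The unemployment rate changed by +2.04 percentage points.

January: labor force = 2,287.59 + 171.55 = 2,459.14; u = 171.55/2,459.14 = 6.98%.
February: labor force = 2,264.65 + 224.44 = 2,489.09; u = 224.44/2,489.09 = 9.02%.
Change = 9.02% − 6.98% = +2.04 pp.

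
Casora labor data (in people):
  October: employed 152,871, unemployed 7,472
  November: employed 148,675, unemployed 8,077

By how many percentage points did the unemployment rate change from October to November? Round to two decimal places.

The unemployment rate changed by +0.49 percentage points.

October: labor force = 152,871 + 7,472 = 160,343; u = 7,472/160,343 = 4.66%.
November: labor force = 148,675 + 8,077 = 156,752; u = 8,077/156,752 = 5.15%.
Change = 5.15% − 4.66% = +0.49 pp.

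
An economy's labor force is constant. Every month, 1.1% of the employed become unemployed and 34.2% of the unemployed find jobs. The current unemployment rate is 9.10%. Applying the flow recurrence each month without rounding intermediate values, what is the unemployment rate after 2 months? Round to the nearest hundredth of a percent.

Unemployment rate after two months ≈ 5.62%.

With a fixed labor force, u_{t+1} = u_t + s·(1−u_t) − f·u_t = u_t·(1−s−f) + s.
Here 1−s−f = 0.647 and s = 0.011.
u_1 = 0.091000 × 0.647 + 0.011 = 0.069877.
u_2 = 0.069877 × 0.647 + 0.011 = 0.056210.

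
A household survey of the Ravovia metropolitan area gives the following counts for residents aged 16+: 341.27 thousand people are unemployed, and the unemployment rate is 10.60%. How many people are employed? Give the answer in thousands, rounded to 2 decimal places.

About 2,878.26 thousand are employed.

Labor force = U / u = 341.27 / 0.1060 ≈ 3,219.53 thousand.
Employed = labor force − unemployed = 3,219.53 − 341.27 = 2,878.26 thousand.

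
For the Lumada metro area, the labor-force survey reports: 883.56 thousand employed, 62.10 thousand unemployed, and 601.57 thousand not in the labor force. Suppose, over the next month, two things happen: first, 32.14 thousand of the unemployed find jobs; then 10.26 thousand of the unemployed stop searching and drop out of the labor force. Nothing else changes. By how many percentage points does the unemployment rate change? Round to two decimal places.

Initially, labor force = 883.56 + 62.10 = 945.66 thousand, so u = 62.10/945.66 = 6.57%.
After the first change, unemployed falls and employed rises by 32.14; labor force unchanged → E = 915.70, U = 29.96, labor force = 945.66 thousand.
After the second change, unemployed and labor force both fall by 10.26 → E = 915.70, U = 19.70, labor force = 935.40 thousand.
New unemployment rate = 19.70 / 935.40 = 2.11%.
Change = 2.11% − 6.57% = −4.46 percentage points.

The unemployment rate changes by −4.46 percentage points.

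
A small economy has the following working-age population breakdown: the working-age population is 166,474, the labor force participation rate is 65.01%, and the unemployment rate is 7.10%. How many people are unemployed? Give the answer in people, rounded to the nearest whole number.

About 7,684 are unemployed.

Labor force = 0.6501 × 166,474 = 108,225.
Unemployed = 0.0710 × 108,225 ≈ 7,684.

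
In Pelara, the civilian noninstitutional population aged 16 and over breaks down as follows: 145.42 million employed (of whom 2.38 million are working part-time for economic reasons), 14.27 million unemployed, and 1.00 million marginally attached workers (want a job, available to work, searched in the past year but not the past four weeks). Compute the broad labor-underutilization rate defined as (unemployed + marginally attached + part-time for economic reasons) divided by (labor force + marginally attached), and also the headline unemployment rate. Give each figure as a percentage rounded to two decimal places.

Broad underutilization rate ≈ 10.98%; headline unemployment rate ≈ 8.94%.

Labor force = 145.42 + 14.27 = 159.69 million.
Numerator = 14.27 + 1.00 + 2.38 = 17.65 million.
Denominator = 159.69 + 1.00 = 160.69 million.
Broad rate = 17.65 / 160.69 = 10.98%.
Headline unemployment rate = 14.27 / 159.69 = 8.94%.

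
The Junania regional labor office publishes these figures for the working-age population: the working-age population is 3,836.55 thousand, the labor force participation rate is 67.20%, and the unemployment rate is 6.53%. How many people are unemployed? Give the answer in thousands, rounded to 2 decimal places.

About 168.35 thousand are unemployed.

Labor force = 0.6720 × 3,836.55 = 2,578.16 thousand.
Unemployed = 0.0653 × 2,578.16 ≈ 168.35 thousand.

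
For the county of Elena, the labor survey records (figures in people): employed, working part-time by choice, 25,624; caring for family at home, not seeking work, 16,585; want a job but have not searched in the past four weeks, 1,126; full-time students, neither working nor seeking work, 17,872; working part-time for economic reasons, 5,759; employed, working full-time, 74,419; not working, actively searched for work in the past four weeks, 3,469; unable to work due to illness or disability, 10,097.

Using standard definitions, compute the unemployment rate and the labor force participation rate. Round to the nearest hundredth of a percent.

Unemployment rate ≈ 3.17%; labor force participation rate ≈ 70.52%.

Employed = 25,624 + 5,759 + 74,419 = 105,802 (anyone who worked, including part-time for economic reasons, counts as employed).
Unemployed = 3,469.
Labor force = 105,802 + 3,469 = 109,271.
Not in labor force = 16,585 + 1,126 + 17,872 + 10,097 = 45,680 (those not working and not actively searching are outside the labor force — including those who want a job but have given up searching).
Civilian working-age population = 109,271 + 45,680 = 154,951.
Unemployment rate = 3,469 / 109,271 = 3.17%.
Labor force participation rate = 109,271 / 154,951 = 70.52%.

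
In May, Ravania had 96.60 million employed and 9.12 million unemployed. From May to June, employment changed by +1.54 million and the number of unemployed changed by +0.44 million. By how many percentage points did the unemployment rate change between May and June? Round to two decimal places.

May: labor force = 96.60 + 9.12 = 105.72; u = 9.12/105.72 = 8.63%.
June: labor force = 98.14 + 9.56 = 107.70; u = 9.56/107.70 = 8.88%.
Change = 8.88% − 8.63% = +0.25 pp.

The unemployment rate changed by +0.25 percentage points.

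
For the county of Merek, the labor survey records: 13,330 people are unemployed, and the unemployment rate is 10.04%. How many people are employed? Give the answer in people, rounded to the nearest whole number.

Labor force = U / u = 13,330 / 0.1004 ≈ 132,769.
Employed = labor force − unemployed = 132,769 − 13,330 = 119,439.

About 119,439 are employed.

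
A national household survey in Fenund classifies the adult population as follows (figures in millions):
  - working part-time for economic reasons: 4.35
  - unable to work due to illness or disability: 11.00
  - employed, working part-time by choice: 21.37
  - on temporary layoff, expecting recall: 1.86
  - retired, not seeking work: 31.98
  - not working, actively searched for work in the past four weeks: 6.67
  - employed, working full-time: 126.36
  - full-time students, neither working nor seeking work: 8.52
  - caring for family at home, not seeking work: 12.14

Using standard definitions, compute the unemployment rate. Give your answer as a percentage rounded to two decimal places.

Employed = 4.35 + 21.37 + 126.36 = 152.08 million (anyone who worked, including part-time for economic reasons, counts as employed).
Unemployed = 1.86 + 6.67 = 8.53 million (jobless and actively searching, or on temporary layoff).
Labor force = 152.08 + 8.53 = 160.61 million.
Unemployment rate = 8.53 / 160.61 = 5.31%.

Unemployment rate ≈ 5.31%.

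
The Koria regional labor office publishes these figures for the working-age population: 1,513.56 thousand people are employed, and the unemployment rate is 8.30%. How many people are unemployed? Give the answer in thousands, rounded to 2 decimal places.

Let U be the number unemployed. The labor force is E + U, and U/(E+U) = 0.0830.
So U = 0.0830 × 1,513.56 / (1 − 0.0830) = 125.6255 / 0.9170 ≈ 137.00 thousand.

About 137.00 thousand are unemployed.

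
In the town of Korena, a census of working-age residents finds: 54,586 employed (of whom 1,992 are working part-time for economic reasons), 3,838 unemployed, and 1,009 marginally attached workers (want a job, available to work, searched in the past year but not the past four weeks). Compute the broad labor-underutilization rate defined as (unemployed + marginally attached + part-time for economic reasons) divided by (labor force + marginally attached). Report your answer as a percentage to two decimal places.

Labor force = 54,586 + 3,838 = 58,424.
Numerator = 3,838 + 1,009 + 1,992 = 6,839.
Denominator = 58,424 + 1,009 = 59,433.
Broad rate = 6,839 / 59,433 = 11.51%.

Broad underutilization rate ≈ 11.51%.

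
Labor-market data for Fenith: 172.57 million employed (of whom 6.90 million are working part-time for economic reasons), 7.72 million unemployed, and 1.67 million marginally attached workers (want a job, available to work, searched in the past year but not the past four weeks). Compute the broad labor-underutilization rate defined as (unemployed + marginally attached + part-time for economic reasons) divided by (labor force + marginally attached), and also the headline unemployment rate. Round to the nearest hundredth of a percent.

Broad underutilization rate ≈ 8.95%; headline unemployment rate ≈ 4.28%.

Labor force = 172.57 + 7.72 = 180.29 million.
Numerator = 7.72 + 1.67 + 6.90 = 16.29 million.
Denominator = 180.29 + 1.67 = 181.96 million.
Broad rate = 16.29 / 181.96 = 8.95%.
Headline unemployment rate = 7.72 / 180.29 = 4.28%.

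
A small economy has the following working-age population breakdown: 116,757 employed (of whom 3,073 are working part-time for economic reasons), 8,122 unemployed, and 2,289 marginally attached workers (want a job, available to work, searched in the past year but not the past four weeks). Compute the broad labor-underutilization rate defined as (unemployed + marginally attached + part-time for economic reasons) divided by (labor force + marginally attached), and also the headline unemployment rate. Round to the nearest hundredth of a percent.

Labor force = 116,757 + 8,122 = 124,879.
Numerator = 8,122 + 2,289 + 3,073 = 13,484.
Denominator = 124,879 + 2,289 = 127,168.
Broad rate = 13,484 / 127,168 = 10.60%.
Headline unemployment rate = 8,122 / 124,879 = 6.50%.

Broad underutilization rate ≈ 10.60%; headline unemployment rate ≈ 6.50%.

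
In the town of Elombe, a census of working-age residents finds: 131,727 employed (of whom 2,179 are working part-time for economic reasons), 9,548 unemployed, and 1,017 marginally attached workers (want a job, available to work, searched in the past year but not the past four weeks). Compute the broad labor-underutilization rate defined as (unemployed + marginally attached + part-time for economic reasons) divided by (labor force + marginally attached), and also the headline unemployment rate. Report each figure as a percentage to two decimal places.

Labor force = 131,727 + 9,548 = 141,275.
Numerator = 9,548 + 1,017 + 2,179 = 12,744.
Denominator = 141,275 + 1,017 = 142,292.
Broad rate = 12,744 / 142,292 = 8.96%.
Headline unemployment rate = 9,548 / 141,275 = 6.76%.

Broad underutilization rate ≈ 8.96%; headline unemployment rate ≈ 6.76%.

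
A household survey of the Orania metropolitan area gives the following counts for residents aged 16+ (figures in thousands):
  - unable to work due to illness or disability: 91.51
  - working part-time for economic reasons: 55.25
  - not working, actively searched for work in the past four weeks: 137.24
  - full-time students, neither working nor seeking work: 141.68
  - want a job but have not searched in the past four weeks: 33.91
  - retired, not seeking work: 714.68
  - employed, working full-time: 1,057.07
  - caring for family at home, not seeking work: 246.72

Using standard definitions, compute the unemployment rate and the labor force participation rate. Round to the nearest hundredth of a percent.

Employed = 55.25 + 1,057.07 = 1,112.32 thousand (anyone who worked, including part-time for economic reasons, counts as employed).
Unemployed = 137.24 thousand.
Labor force = 1,112.32 + 137.24 = 1,249.56 thousand.
Not in labor force = 91.51 + 141.68 + 33.91 + 714.68 + 246.72 = 1,228.50 thousand (those not working and not actively searching are outside the labor force — including those who want a job but have given up searching).
Civilian working-age population = 1,249.56 + 1,228.50 = 2,478.06 thousand.
Unemployment rate = 137.24 / 1,249.56 = 10.98%.
Labor force participation rate = 1,249.56 / 2,478.06 = 50.42%.

Unemployment rate ≈ 10.98%; labor force participation rate ≈ 50.42%.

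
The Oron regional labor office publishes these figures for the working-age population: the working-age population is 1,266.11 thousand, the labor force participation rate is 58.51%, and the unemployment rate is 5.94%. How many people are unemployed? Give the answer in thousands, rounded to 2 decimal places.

About 44.00 thousand are unemployed.

Labor force = 0.5851 × 1,266.11 = 740.80 thousand.
Unemployed = 0.0594 × 740.80 ≈ 44.00 thousand.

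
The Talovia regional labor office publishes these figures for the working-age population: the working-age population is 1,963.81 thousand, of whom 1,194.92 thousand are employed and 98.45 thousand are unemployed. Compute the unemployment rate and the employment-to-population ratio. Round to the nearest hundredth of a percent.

Labor force = employed + unemployed = 1,194.92 + 98.45 = 1,293.37 thousand.
Unemployment rate = 98.45 / 1,293.37 = 7.61%.
Employment-population ratio = 1,194.92 / 1,963.81 = 60.85%.

Unemployment rate ≈ 7.61%; employment-population ratio ≈ 60.85%.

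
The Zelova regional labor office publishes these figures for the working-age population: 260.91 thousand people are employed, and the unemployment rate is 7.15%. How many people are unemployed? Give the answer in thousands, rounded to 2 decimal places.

About 20.09 thousand are unemployed.

Let U be the number unemployed. The labor force is E + U, and U/(E+U) = 0.0715.
So U = 0.0715 × 260.91 / (1 − 0.0715) = 18.6551 / 0.9285 ≈ 20.09 thousand.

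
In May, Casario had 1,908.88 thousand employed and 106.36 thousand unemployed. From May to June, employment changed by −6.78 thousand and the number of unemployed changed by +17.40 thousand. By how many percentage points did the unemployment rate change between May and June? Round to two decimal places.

The unemployment rate changed by +0.83 percentage points.

May: labor force = 1,908.88 + 106.36 = 2,015.24; u = 106.36/2,015.24 = 5.28%.
June: labor force = 1,902.10 + 123.76 = 2,025.86; u = 123.76/2,025.86 = 6.11%.
Change = 6.11% − 5.28% = +0.83 pp.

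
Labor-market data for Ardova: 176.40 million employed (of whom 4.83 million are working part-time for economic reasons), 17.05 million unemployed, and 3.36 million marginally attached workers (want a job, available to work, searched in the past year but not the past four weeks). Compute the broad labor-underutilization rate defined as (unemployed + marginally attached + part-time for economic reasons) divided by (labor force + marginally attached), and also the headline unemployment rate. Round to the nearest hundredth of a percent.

Broad underutilization rate ≈ 12.82%; headline unemployment rate ≈ 8.81%.

Labor force = 176.40 + 17.05 = 193.45 million.
Numerator = 17.05 + 3.36 + 4.83 = 25.24 million.
Denominator = 193.45 + 3.36 = 196.81 million.
Broad rate = 25.24 / 196.81 = 12.82%.
Headline unemployment rate = 17.05 / 193.45 = 8.81%.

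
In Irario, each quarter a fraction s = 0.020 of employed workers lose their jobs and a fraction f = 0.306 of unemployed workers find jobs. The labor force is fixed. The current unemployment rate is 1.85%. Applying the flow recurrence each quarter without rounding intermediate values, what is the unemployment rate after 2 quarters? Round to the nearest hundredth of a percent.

Unemployment rate after two quarters ≈ 4.19%.

With a fixed labor force, u_{t+1} = u_t + s·(1−u_t) − f·u_t = u_t·(1−s−f) + s.
Here 1−s−f = 0.674 and s = 0.020.
u_1 = 0.018500 × 0.674 + 0.020 = 0.032469.
u_2 = 0.032469 × 0.674 + 0.020 = 0.041884.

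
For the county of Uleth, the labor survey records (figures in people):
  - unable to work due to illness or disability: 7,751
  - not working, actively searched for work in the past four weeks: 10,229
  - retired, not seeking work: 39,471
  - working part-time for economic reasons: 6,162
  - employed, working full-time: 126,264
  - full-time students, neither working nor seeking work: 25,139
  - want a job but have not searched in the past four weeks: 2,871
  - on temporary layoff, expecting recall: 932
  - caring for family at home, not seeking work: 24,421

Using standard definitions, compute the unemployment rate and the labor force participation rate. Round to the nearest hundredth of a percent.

Unemployment rate ≈ 7.77%; labor force participation rate ≈ 59.03%.

Employed = 6,162 + 126,264 = 132,426 (anyone who worked, including part-time for economic reasons, counts as employed).
Unemployed = 10,229 + 932 = 11,161 (jobless and actively searching, or on temporary layoff).
Labor force = 132,426 + 11,161 = 143,587.
Not in labor force = 7,751 + 39,471 + 25,139 + 2,871 + 24,421 = 99,653 (those not working and not actively searching are outside the labor force — including those who want a job but have given up searching).
Civilian working-age population = 143,587 + 99,653 = 243,240.
Unemployment rate = 11,161 / 143,587 = 7.77%.
Labor force participation rate = 143,587 / 243,240 = 59.03%.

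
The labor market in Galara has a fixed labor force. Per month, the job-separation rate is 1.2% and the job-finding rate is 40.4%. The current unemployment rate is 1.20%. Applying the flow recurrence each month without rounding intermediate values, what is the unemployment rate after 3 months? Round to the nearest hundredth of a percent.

Unemployment rate after three months ≈ 2.55%.

With a fixed labor force, u_{t+1} = u_t + s·(1−u_t) − f·u_t = u_t·(1−s−f) + s.
Here 1−s−f = 0.584 and s = 0.012.
u_1 = 0.012000 × 0.584 + 0.012 = 0.019008.
u_2 = 0.019008 × 0.584 + 0.012 = 0.023101.
u_3 = 0.023101 × 0.584 + 0.012 = 0.025491.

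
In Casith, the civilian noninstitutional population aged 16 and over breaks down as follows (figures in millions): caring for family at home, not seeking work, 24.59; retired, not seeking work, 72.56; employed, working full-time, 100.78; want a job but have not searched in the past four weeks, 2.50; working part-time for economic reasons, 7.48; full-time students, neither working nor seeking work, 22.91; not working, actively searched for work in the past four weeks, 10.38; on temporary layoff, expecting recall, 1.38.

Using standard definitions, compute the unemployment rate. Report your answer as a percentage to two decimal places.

Unemployment rate ≈ 9.80%.

Employed = 100.78 + 7.48 = 108.26 million (anyone who worked, including part-time for economic reasons, counts as employed).
Unemployed = 10.38 + 1.38 = 11.76 million (jobless and actively searching, or on temporary layoff).
Labor force = 108.26 + 11.76 = 120.02 million.
Unemployment rate = 11.76 / 120.02 = 9.80%.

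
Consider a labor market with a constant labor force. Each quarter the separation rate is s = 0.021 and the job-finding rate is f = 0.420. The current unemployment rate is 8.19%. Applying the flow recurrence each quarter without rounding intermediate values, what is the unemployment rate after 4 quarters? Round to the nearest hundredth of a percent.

Unemployment rate after four quarters ≈ 5.10%.

With a fixed labor force, u_{t+1} = u_t + s·(1−u_t) − f·u_t = u_t·(1−s−f) + s.
Here 1−s−f = 0.559 and s = 0.021.
u_1 = 0.081900 × 0.559 + 0.021 = 0.066782.
u_2 = 0.066782 × 0.559 + 0.021 = 0.058331.
u_3 = 0.058331 × 0.559 + 0.021 = 0.053607.
u_4 = 0.053607 × 0.559 + 0.021 = 0.050966.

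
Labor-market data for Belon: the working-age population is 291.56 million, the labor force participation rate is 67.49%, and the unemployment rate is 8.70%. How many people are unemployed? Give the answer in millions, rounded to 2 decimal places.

About 17.12 million are unemployed.

Labor force = 0.6749 × 291.56 = 196.77 million.
Unemployed = 0.0870 × 196.77 ≈ 17.12 million.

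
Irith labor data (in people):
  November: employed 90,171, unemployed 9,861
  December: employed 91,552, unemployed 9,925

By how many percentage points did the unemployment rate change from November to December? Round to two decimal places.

The unemployment rate changed by −0.08 percentage points.

November: labor force = 90,171 + 9,861 = 100,032; u = 9,861/100,032 = 9.86%.
December: labor force = 91,552 + 9,925 = 101,477; u = 9,925/101,477 = 9.78%.
Change = 9.78% − 9.86% = −0.08 pp.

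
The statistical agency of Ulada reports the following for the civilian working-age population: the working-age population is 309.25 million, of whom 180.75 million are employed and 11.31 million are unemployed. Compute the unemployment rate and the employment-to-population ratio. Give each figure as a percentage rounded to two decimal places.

Unemployment rate ≈ 5.89%; employment-population ratio ≈ 58.45%.

Labor force = employed + unemployed = 180.75 + 11.31 = 192.06 million.
Unemployment rate = 11.31 / 192.06 = 5.89%.
Employment-population ratio = 180.75 / 309.25 = 58.45%.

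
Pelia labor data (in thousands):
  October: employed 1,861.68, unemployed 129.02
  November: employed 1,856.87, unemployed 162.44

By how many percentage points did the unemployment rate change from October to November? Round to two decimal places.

October: labor force = 1,861.68 + 129.02 = 1,990.70; u = 129.02/1,990.70 = 6.48%.
November: labor force = 1,856.87 + 162.44 = 2,019.31; u = 162.44/2,019.31 = 8.04%.
Change = 8.04% − 6.48% = +1.56 pp.

The unemployment rate changed by +1.56 percentage points.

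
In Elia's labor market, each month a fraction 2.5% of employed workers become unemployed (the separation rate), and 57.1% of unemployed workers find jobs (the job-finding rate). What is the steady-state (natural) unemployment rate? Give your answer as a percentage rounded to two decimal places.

Steady-state unemployment rate ≈ 4.19%.

At steady state the flows balance: s·E = f·U, so U/(E+U) = s/(s+f).
u* = 2.5 / (2.5 + 57.1) = 2.5 / 59.60 = 4.19%.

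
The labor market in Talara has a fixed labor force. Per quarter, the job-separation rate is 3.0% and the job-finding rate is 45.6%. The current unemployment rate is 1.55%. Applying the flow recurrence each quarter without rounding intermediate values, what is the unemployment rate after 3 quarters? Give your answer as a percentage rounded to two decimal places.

Unemployment rate after three quarters ≈ 5.55%.

With a fixed labor force, u_{t+1} = u_t + s·(1−u_t) − f·u_t = u_t·(1−s−f) + s.
Here 1−s−f = 0.514 and s = 0.030.
u_1 = 0.015500 × 0.514 + 0.030 = 0.037967.
u_2 = 0.037967 × 0.514 + 0.030 = 0.049515.
u_3 = 0.049515 × 0.514 + 0.030 = 0.055451.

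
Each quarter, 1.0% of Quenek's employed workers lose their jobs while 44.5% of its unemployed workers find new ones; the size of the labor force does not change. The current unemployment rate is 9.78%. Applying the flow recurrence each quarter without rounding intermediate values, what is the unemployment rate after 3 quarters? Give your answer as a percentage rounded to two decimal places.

With a fixed labor force, u_{t+1} = u_t + s·(1−u_t) − f·u_t = u_t·(1−s−f) + s.
Here 1−s−f = 0.545 and s = 0.010.
u_1 = 0.097800 × 0.545 + 0.010 = 0.063301.
u_2 = 0.063301 × 0.545 + 0.010 = 0.044499.
u_3 = 0.044499 × 0.545 + 0.010 = 0.034252.

Unemployment rate after three quarters ≈ 3.43%.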